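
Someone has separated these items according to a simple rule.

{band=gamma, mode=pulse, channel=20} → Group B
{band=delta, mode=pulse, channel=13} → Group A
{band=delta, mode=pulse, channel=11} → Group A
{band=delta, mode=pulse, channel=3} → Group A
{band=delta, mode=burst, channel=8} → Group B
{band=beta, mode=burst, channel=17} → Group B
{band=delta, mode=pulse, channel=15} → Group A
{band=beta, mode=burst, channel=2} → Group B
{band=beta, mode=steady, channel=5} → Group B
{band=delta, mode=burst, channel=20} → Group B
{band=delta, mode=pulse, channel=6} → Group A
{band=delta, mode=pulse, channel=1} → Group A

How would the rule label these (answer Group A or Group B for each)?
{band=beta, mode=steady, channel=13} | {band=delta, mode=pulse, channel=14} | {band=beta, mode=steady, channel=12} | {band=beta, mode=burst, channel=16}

All 'Group A' examples share one property — band is delta AND mode is pulse — and every 'Group B' example lacks it.
{band=beta, mode=steady, channel=13} — band is beta, mode is steady, hence Group B.
{band=delta, mode=pulse, channel=14} — band is delta, mode is pulse, hence Group A.
{band=beta, mode=steady, channel=12} — band is beta, mode is steady, hence Group B.
{band=beta, mode=burst, channel=16} — band is beta, mode is burst, hence Group B.

Group B, Group A, Group B, Group B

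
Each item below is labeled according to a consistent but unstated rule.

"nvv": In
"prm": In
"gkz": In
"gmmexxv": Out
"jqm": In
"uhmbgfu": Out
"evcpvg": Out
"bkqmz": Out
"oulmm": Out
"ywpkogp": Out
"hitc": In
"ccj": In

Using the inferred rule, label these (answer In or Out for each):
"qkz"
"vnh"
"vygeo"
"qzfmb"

The common property of the 'In' items is: length ≤ 4. No 'Out' item has it.
"qkz": In (length 3). "vnh": In (length 3). "vygeo": Out (length 5). "qzfmb": Out (length 5).

In, In, Out, Out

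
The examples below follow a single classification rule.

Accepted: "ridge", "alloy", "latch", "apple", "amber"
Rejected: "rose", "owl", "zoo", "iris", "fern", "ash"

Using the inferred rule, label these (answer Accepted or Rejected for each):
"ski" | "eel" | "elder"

Rejected, Rejected, Accepted

A rule that fits every label: length 5 — true of each 'Accepted' example, false of each 'Rejected' one.
"ski": length 3, fails the rule → Rejected. "eel": length 3, fails the rule → Rejected. "elder": length 5, matches → Accepted.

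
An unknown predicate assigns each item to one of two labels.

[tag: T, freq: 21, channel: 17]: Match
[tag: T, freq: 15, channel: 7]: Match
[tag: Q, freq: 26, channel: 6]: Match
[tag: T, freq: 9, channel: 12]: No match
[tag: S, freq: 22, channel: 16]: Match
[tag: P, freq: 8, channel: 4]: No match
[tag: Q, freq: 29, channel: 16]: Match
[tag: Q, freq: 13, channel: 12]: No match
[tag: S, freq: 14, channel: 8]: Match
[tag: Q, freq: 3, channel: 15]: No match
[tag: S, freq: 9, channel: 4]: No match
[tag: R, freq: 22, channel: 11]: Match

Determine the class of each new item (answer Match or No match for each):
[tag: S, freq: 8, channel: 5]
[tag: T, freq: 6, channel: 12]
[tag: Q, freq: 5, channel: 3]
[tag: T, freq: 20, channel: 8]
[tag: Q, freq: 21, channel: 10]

All 'Match' examples share one property — freq ≥ 14 — and every 'No match' example lacks it.
[tag: S, freq: 8, channel: 5]: freq = 8 — does not satisfy this, so No match. [tag: T, freq: 6, channel: 12]: freq = 6 — does not satisfy this, so No match. [tag: Q, freq: 5, channel: 3]: freq = 5 — does not satisfy this, so No match. [tag: T, freq: 20, channel: 8]: freq = 20 — satisfies this, so Match. [tag: Q, freq: 21, channel: 10]: freq = 21 — satisfies this, so Match.

No match, No match, No match, Match, Match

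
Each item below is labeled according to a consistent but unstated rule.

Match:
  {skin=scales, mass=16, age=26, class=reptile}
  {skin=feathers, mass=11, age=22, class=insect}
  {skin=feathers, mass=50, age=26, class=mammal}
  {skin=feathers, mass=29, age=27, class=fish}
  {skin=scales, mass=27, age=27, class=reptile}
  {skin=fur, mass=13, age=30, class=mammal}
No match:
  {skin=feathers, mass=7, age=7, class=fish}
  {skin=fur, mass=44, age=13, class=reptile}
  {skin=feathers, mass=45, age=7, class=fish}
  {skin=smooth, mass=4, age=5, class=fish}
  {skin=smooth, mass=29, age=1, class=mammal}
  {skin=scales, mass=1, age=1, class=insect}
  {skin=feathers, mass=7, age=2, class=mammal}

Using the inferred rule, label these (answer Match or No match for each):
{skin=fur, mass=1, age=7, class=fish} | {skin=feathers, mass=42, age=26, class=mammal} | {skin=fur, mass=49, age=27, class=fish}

No match, Match, Match

Every 'Match' example satisfies: age ≥ 22. None of the 'No match' examples do.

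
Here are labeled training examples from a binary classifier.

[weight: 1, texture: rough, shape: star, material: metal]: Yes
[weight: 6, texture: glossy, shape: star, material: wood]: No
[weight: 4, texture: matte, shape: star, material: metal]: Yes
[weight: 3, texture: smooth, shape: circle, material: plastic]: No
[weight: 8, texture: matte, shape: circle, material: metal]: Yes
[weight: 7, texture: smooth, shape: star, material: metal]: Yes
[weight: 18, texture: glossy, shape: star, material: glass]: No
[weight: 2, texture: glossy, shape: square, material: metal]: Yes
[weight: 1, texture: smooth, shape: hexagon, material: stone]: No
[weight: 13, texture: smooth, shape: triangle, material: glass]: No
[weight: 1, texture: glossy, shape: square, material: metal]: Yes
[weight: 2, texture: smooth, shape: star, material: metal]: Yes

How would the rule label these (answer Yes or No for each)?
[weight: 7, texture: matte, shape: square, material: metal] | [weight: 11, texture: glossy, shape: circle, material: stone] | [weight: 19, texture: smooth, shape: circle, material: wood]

Yes, No, No

The common property of the 'Yes' items is: material is metal. No 'No' item has it.
[weight: 7, texture: matte, shape: square, material: metal]: material is metal, matches → Yes.
[weight: 11, texture: glossy, shape: circle, material: stone]: material is stone, does not satisfy this → No.
[weight: 19, texture: smooth, shape: circle, material: wood]: material is wood, does not satisfy this → No.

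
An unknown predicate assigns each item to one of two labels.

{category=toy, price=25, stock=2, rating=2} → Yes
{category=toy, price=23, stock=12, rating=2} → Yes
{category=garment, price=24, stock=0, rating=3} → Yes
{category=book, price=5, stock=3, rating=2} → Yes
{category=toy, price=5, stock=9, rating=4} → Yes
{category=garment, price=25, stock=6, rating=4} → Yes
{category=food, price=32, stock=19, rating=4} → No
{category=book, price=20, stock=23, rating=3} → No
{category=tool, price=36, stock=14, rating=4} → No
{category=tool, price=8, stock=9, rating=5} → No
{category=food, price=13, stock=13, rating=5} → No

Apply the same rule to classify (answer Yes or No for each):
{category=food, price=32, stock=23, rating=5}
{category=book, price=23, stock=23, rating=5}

The pattern is that an item is 'Yes' exactly when: stock ≤ 12 AND rating ≤ 4.
{category=food, price=32, stock=23, rating=5}: stock = 23, rating = 5, doesn't match → No.
{category=book, price=23, stock=23, rating=5}: stock = 23, rating = 5, doesn't match → No.

No, No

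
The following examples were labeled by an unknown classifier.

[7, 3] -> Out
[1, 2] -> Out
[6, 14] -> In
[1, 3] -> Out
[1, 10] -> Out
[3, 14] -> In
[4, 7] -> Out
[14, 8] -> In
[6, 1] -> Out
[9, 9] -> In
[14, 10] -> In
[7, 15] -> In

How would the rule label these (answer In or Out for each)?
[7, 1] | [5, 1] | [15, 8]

The pattern is that an item is 'In' exactly when: sum ≥ 17.

Out, Out, In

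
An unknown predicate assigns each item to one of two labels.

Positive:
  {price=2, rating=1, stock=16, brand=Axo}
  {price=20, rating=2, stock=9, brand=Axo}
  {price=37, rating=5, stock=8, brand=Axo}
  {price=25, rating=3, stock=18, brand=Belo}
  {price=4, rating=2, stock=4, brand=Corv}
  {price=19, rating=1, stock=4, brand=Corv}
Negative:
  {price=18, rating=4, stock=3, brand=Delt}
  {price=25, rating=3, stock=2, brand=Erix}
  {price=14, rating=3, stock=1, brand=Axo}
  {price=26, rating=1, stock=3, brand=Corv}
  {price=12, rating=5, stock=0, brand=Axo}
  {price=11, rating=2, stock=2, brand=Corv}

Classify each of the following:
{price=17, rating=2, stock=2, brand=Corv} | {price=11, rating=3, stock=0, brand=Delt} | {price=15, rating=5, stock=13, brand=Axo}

Negative, Negative, Positive

The common property of the 'Positive' items is: stock ≥ 4. No 'Negative' item has it.
{price=17, rating=2, stock=2, brand=Corv}: stock = 2, lacks this property → Negative.
{price=11, rating=3, stock=0, brand=Delt}: stock = 0, lacks this property → Negative.
{price=15, rating=5, stock=13, brand=Axo}: stock = 13, fits → Positive.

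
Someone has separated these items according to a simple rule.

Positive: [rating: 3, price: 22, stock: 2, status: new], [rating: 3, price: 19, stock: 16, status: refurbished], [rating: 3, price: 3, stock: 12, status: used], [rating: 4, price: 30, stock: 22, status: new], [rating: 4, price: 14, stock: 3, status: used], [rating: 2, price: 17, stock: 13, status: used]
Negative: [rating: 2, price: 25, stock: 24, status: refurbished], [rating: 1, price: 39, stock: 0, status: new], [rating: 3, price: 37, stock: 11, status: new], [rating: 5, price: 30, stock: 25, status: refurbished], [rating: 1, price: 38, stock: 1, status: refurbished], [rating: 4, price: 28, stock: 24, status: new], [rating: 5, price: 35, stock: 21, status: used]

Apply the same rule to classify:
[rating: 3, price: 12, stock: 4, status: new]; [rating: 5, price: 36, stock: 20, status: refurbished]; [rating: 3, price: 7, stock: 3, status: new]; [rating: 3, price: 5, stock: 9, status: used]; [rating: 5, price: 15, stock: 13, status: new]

Positive, Negative, Positive, Positive, Positive

The common property of the 'Positive' items is: stock ≤ 22 AND price ≤ 30. No 'Negative' item has it.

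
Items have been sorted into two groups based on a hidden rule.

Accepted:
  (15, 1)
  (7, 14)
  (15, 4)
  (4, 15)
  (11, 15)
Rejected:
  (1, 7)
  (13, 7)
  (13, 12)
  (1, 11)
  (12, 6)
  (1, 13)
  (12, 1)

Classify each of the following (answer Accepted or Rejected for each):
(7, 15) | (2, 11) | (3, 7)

'Accepted' ⟺ max ≥ 14.
(7, 15) — max 15, hence Accepted.
(2, 11) — max 11, hence Rejected.
(3, 7) — max 7, hence Rejected.

Accepted, Rejected, Rejected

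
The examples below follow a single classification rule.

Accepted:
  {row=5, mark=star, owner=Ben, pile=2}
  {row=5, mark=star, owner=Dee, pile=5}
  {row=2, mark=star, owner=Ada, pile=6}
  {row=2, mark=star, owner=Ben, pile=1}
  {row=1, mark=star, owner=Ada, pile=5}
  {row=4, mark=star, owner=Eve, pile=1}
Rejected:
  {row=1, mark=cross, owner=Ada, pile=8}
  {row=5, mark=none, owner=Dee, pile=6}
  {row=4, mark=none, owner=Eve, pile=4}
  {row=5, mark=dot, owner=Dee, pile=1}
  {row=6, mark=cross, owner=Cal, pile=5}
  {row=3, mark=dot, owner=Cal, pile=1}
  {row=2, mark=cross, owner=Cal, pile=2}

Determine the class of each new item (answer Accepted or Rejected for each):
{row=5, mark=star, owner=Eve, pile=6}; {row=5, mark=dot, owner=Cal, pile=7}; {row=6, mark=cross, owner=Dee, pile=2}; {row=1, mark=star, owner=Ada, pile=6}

Accepted, Rejected, Rejected, Accepted

The rule appears to be: mark is star.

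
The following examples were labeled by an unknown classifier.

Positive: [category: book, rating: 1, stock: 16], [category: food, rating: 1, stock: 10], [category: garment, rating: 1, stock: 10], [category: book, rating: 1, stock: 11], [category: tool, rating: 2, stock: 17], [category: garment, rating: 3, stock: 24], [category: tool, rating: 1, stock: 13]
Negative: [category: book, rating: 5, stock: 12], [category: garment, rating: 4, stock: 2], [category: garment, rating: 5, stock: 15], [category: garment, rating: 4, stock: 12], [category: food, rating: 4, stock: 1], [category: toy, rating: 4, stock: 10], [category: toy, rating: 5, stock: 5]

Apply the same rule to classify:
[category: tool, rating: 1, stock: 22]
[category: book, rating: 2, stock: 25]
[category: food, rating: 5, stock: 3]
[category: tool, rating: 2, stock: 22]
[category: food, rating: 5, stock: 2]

Positive, Positive, Negative, Positive, Negative

'Positive' ⟺ rating ≤ 3.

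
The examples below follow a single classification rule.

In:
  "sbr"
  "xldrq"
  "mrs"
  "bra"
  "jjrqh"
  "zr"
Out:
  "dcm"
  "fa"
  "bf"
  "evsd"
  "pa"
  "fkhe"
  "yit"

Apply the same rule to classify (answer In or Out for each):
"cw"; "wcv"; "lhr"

Every 'In' example satisfies: contains 'r'. None of the 'Out' examples do.
"cw": no 'r', does not fit → Out. "wcv": no 'r', does not fit → Out. "lhr": has 'r', fits → In.

Out, Out, In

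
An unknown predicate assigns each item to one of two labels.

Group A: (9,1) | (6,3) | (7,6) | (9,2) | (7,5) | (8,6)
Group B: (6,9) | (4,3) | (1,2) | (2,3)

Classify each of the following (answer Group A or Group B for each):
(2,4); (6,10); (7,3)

Group B, Group B, Group A

The classifier is using: first > second AND sum ≥ 9.
(2,4): 2 < 4, 2+4 = 6 — does not fit, so Group B.
(6,10): 6 < 10, 6+10 = 16 — does not fit, so Group B.
(7,3): 7 > 3, 7+3 = 10 — matches, so Group A.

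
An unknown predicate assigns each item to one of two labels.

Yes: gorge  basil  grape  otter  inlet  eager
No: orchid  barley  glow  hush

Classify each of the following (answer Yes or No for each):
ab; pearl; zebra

No, Yes, Yes

Every 'Yes' example satisfies: odd length. None of the 'No' examples do.
ab: length 2, doesn't match → No. pearl: length 5, qualifies → Yes. zebra: length 5, qualifies → Yes.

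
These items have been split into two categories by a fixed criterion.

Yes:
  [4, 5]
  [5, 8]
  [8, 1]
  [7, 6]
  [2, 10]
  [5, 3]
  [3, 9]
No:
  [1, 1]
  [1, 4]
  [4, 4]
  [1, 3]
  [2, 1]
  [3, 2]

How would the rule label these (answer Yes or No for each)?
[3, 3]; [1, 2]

No, No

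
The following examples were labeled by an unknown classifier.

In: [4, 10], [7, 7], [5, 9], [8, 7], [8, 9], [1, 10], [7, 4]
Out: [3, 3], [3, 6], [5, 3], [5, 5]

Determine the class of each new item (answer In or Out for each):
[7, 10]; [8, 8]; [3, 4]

In, In, Out

'In' ⟺ sum ≥ 11.
[7, 10] → 7+10 = 17 → In. [8, 8] → 8+8 = 16 → In. [3, 4] → 3+4 = 7 → Out.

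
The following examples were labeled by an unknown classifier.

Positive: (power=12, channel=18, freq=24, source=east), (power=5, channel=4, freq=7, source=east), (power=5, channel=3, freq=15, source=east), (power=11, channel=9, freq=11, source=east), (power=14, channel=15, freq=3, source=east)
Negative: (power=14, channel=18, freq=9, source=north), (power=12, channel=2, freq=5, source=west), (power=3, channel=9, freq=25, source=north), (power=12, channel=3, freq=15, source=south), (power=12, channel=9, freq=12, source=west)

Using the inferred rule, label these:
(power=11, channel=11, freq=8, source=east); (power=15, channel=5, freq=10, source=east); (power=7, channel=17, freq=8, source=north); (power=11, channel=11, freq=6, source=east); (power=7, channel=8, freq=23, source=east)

Positive, Positive, Negative, Positive, Positive

The pattern is that an item is 'Positive' exactly when: source is east.
(power=11, channel=11, freq=8, source=east): source is east — qualifies, so Positive.
(power=15, channel=5, freq=10, source=east): source is east — qualifies, so Positive.
(power=7, channel=17, freq=8, source=north): source is north — does not satisfy this, so Negative.
(power=11, channel=11, freq=6, source=east): source is east — qualifies, so Positive.
(power=7, channel=8, freq=23, source=east): source is east — qualifies, so Positive.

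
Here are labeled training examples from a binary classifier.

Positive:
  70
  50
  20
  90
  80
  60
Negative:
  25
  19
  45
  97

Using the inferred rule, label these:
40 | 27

Positive, Negative

'Positive' ⟺ even.
40 → 40 is even → Positive. 27 → 27 is odd → Negative.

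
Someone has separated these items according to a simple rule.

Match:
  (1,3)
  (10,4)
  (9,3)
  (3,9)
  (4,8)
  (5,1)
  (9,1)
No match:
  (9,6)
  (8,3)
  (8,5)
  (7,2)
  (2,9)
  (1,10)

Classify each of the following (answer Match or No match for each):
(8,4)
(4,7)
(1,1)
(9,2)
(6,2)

The simplest hypothesis consistent with all the labels is: sum is even.
(8,4) — 8+4 = 12, hence Match.
(4,7) — 4+7 = 11, hence No match.
(1,1) — 1+1 = 2, hence Match.
(9,2) — 9+2 = 11, hence No match.
(6,2) — 6+2 = 8, hence Match.

Match, No match, Match, No match, Match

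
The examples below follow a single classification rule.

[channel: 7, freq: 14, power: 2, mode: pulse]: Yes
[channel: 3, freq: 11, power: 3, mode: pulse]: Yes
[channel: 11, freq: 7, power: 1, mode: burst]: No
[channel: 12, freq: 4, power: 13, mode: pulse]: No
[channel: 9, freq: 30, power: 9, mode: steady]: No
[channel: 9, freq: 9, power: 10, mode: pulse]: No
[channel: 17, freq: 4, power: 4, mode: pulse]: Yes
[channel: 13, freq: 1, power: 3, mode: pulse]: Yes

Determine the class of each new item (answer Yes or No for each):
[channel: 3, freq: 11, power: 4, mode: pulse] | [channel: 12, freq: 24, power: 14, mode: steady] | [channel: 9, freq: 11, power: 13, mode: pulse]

The simplest hypothesis consistent with all the labels is: mode is pulse AND power ≤ 4.

Yes, No, No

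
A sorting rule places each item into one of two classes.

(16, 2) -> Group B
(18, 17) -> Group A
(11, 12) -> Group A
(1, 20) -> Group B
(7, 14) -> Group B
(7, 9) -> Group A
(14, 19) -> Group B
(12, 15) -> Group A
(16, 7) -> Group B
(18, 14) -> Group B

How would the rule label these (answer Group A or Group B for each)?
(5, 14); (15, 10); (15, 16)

The pattern is that an item is 'Group A' exactly when: |first − second| ≤ 3.
(5, 14) → |5−14| = 9 → Group B.
(15, 10) → |15−10| = 5 → Group B.
(15, 16) → |15−16| = 1 → Group A.

Group B, Group B, Group A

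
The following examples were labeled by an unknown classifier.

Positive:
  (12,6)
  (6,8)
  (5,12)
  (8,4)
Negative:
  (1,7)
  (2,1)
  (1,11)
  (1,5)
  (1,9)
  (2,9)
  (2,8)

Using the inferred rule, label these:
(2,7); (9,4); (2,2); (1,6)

Negative, Positive, Negative, Negative

A rule that fits every label: first ≥ 4 — true of each 'Positive' example, false of each 'Negative' one.
(2,7): first 2 — fails the rule, so Negative.
(9,4): first 9 — matches, so Positive.
(2,2): first 2 — fails the rule, so Negative.
(1,6): first 1 — fails the rule, so Negative.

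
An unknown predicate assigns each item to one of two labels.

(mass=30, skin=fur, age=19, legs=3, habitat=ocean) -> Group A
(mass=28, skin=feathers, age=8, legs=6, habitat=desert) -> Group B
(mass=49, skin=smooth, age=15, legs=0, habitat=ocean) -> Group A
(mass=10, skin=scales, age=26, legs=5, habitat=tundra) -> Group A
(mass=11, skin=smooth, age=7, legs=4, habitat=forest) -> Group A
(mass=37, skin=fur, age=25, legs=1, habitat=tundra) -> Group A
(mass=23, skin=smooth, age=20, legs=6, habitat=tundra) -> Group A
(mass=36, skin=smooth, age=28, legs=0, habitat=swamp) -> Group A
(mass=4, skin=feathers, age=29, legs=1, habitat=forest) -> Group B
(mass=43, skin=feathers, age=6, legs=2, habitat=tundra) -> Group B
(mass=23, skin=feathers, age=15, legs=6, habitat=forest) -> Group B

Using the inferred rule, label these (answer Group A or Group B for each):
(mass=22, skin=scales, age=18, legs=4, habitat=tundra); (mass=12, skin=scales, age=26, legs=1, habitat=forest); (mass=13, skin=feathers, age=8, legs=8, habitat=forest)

Looking at the examples, the only property every 'Group A' case has and every 'Group B' case lacks is: skin is not feathers.
(mass=22, skin=scales, age=18, legs=4, habitat=tundra): skin is scales, qualifies → Group A. (mass=12, skin=scales, age=26, legs=1, habitat=forest): skin is scales, qualifies → Group A. (mass=13, skin=feathers, age=8, legs=8, habitat=forest): skin is feathers, does not satisfy this → Group B.

Group A, Group A, Group B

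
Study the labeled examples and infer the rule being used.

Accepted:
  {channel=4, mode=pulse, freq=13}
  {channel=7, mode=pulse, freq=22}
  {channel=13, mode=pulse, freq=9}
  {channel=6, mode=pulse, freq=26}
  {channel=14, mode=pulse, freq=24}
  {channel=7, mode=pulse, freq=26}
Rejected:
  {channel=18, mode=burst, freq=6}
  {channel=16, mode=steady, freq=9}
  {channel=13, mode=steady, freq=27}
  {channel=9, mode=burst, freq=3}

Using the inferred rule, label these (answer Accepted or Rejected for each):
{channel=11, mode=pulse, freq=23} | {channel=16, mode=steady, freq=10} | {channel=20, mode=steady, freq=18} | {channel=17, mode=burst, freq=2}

Accepted, Rejected, Rejected, Rejected

The common property of the 'Accepted' items is: mode is pulse. No 'Rejected' item has it.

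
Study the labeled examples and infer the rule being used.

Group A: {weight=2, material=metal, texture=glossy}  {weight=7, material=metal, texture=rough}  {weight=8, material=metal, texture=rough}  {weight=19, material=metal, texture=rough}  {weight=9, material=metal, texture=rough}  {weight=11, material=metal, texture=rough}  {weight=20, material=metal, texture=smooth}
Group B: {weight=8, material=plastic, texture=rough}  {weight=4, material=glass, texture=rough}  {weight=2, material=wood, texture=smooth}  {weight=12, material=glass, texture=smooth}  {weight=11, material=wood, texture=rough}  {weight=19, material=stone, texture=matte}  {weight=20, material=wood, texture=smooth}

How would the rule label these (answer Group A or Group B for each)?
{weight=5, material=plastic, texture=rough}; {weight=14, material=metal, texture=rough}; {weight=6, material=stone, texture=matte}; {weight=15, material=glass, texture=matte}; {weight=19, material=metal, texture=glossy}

The pattern is that an item is 'Group A' exactly when: material is metal.
{weight=5, material=plastic, texture=rough}: material is plastic — fails the rule, so Group B.
{weight=14, material=metal, texture=rough}: material is metal — qualifies, so Group A.
{weight=6, material=stone, texture=matte}: material is stone — fails the rule, so Group B.
{weight=15, material=glass, texture=matte}: material is glass — fails the rule, so Group B.
{weight=19, material=metal, texture=glossy}: material is metal — qualifies, so Group A.

Group B, Group A, Group B, Group B, Group A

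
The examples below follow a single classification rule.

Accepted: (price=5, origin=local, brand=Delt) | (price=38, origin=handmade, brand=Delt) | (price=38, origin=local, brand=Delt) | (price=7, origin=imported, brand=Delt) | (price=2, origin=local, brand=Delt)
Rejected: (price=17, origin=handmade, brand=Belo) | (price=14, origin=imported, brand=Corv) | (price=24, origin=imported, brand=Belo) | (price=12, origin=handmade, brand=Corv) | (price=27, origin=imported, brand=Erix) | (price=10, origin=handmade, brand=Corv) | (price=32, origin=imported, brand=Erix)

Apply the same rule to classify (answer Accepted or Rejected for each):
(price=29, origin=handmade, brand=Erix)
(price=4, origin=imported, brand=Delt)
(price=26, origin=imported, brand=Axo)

The rule appears to be: brand is Delt.
(price=29, origin=handmade, brand=Erix) → brand is Erix → Rejected.
(price=4, origin=imported, brand=Delt) → brand is Delt → Accepted.
(price=26, origin=imported, brand=Axo) → brand is Axo → Rejected.

Rejected, Accepted, Rejected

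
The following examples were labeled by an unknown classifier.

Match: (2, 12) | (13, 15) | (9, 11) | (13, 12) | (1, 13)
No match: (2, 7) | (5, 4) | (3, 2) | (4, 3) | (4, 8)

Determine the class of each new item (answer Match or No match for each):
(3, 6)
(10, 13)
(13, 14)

One predicate separates the groups cleanly: sum ≥ 14.
(3, 6) → 3+6 = 9 → No match.
(10, 13) → 10+13 = 23 → Match.
(13, 14) → 13+14 = 27 → Match.

No match, Match, Match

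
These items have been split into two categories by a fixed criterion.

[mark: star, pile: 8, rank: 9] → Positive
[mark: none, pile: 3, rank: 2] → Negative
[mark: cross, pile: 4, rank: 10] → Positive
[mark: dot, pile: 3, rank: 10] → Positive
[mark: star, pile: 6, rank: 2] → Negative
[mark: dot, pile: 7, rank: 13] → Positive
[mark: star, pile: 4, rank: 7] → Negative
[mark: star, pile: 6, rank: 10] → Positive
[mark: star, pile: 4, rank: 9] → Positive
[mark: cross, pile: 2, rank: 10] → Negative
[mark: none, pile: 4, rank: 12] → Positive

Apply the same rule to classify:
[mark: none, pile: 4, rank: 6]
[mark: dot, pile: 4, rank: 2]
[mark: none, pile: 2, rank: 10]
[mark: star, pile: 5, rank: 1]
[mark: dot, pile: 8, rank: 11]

The pattern is that an item is 'Positive' exactly when: rank ≥ 9 AND pile ≥ 3.
[mark: none, pile: 4, rank: 6]: rank = 6, pile = 4, does not satisfy this → Negative. [mark: dot, pile: 4, rank: 2]: rank = 2, pile = 4, does not satisfy this → Negative. [mark: none, pile: 2, rank: 10]: rank = 10, pile = 2, does not satisfy this → Negative. [mark: star, pile: 5, rank: 1]: rank = 1, pile = 5, does not satisfy this → Negative. [mark: dot, pile: 8, rank: 11]: rank = 11, pile = 8, meets the rule → Positive.

Negative, Negative, Negative, Negative, Positive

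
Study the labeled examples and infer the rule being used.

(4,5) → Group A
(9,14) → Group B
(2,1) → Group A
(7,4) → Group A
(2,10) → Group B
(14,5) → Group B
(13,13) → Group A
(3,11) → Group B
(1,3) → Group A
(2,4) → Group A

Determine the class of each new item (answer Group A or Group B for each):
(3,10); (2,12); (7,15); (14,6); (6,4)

The common property of the 'Group A' items is: |first − second| ≤ 3. No 'Group B' item has it.

Group B, Group B, Group B, Group B, Group A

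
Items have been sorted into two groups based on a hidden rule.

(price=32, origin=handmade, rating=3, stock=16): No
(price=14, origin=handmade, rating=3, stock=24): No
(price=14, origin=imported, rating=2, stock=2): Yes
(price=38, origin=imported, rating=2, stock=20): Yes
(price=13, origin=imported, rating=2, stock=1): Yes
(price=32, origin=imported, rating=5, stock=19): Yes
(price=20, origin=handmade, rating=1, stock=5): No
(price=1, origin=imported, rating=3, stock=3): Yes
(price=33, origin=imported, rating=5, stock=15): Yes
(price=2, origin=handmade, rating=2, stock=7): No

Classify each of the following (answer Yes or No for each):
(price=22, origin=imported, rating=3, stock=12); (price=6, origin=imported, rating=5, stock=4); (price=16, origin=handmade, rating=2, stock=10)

Yes, Yes, No

All 'Yes' examples share one property — origin is imported — and every 'No' example lacks it.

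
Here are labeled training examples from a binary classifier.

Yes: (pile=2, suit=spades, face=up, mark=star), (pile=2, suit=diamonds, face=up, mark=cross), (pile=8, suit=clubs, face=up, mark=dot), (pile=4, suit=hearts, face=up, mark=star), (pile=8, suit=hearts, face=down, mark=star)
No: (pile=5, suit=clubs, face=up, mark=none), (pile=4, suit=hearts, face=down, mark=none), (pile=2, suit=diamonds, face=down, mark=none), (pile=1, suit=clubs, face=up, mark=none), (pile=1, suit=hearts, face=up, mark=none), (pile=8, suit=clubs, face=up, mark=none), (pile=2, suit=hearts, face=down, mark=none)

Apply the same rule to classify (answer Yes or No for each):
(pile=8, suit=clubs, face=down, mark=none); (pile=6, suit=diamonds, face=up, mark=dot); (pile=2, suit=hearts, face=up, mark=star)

No, Yes, Yes

Rule: mark is not none. This holds for each 'Yes' example and fails for each 'No' one.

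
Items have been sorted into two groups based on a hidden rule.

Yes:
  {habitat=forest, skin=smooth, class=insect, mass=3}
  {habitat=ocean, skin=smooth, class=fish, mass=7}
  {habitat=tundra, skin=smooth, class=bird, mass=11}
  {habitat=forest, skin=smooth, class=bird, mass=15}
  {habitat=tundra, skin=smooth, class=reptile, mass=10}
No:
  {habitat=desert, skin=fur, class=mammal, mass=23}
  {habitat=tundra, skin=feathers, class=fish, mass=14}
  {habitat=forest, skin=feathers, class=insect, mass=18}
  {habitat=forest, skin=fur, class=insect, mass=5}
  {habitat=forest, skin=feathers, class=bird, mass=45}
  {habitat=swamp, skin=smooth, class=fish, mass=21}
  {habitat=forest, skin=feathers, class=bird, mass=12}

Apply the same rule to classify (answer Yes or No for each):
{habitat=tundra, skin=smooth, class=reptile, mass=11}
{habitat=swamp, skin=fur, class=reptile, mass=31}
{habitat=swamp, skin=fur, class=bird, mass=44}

A rule that fits every label: skin is smooth AND mass ≤ 15 — true of each 'Yes' example, false of each 'No' one.
{habitat=tundra, skin=smooth, class=reptile, mass=11}: skin is smooth, mass = 11 — qualifies, so Yes. {habitat=swamp, skin=fur, class=reptile, mass=31}: skin is fur, mass = 31 — doesn't match, so No. {habitat=swamp, skin=fur, class=bird, mass=44}: skin is fur, mass = 44 — doesn't match, so No.

Yes, No, No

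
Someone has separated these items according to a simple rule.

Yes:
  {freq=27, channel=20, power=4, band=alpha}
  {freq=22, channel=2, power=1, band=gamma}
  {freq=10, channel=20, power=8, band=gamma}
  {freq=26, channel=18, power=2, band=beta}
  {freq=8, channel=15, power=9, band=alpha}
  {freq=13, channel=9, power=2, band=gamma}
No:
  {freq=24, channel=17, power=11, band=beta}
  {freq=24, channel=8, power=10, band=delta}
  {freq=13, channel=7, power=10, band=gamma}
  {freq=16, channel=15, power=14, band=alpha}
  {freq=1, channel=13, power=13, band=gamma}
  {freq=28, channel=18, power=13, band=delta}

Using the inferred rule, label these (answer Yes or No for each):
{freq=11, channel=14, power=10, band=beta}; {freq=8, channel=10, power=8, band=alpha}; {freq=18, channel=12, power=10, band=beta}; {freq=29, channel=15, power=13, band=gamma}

No, Yes, No, No

All 'Yes' examples share one property — power ≤ 9 — and every 'No' example lacks it.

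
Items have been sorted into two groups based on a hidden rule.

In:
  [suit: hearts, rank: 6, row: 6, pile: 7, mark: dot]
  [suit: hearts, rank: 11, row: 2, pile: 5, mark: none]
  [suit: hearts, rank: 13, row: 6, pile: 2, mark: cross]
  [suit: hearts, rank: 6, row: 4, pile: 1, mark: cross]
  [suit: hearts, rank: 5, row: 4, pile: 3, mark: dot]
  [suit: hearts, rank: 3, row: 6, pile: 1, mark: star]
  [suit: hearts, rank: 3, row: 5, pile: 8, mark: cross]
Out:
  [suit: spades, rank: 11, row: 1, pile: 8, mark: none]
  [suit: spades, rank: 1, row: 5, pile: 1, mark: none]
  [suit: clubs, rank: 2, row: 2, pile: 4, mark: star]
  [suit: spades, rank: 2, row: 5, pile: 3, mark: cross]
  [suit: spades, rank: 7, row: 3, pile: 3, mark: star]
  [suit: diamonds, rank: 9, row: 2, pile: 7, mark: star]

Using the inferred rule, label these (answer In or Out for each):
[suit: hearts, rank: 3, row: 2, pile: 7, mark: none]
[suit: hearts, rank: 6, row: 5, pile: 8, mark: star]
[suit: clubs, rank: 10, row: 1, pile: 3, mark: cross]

In, In, Out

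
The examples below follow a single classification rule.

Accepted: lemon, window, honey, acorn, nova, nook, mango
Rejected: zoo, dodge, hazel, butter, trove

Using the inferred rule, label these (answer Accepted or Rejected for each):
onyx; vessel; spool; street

Accepted, Rejected, Rejected, Rejected

Rule: contains 'n'. This holds for each 'Accepted' example and fails for each 'Rejected' one.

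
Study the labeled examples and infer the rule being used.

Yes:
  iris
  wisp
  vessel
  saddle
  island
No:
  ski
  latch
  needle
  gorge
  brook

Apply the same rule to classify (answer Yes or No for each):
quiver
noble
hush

'Yes' ⟺ even length AND contains 's'.

No, No, Yes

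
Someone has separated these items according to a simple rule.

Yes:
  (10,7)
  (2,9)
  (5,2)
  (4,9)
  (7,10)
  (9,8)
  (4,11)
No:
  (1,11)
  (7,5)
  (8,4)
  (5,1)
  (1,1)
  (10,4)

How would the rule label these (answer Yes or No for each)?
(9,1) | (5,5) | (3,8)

No, No, Yes

The pattern is that an item is 'Yes' exactly when: sum is odd.
No: (9,1), since 9+1 = 10.
No: (5,5), since 5+5 = 10.
Yes: (3,8), since 3+8 = 11.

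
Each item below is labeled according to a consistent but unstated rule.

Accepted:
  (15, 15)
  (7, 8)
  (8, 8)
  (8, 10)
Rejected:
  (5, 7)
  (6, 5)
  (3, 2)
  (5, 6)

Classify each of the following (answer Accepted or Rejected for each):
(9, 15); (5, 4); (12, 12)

Accepted, Rejected, Accepted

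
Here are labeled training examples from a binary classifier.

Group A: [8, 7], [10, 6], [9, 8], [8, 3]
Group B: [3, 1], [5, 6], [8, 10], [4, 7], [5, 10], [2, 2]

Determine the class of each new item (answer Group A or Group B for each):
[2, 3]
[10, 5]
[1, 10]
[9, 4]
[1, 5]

Every 'Group A' example satisfies: first > second AND sum ≥ 11. None of the 'Group B' examples do.
[2, 3]: Group B (2 < 3, 2+3 = 5).
[10, 5]: Group A (10 > 5, 10+5 = 15).
[1, 10]: Group B (1 < 10, 1+10 = 11).
[9, 4]: Group A (9 > 4, 9+4 = 13).
[1, 5]: Group B (1 < 5, 1+5 = 6).

Group B, Group A, Group B, Group A, Group B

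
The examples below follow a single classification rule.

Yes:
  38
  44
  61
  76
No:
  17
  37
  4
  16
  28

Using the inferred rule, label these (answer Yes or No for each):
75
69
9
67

The rule appears to be: at least 38.
Yes: 75, since 75 ≥ 38.
Yes: 69, since 69 ≥ 38.
No: 9, since 9 < 38.
Yes: 67, since 67 ≥ 38.

Yes, Yes, No, Yes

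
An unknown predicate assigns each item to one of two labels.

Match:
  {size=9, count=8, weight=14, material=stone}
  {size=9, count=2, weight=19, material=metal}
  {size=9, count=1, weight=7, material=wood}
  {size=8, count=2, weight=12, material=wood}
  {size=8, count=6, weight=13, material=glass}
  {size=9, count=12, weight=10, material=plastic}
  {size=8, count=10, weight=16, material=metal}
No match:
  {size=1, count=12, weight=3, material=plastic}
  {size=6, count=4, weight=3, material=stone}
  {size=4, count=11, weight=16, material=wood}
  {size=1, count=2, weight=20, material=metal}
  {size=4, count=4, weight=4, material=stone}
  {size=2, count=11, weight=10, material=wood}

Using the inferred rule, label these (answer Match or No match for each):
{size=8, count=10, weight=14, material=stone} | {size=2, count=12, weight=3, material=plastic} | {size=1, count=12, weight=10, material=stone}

Match, No match, No match

Rule: size ≥ 8. This holds for each 'Match' example and fails for each 'No match' one.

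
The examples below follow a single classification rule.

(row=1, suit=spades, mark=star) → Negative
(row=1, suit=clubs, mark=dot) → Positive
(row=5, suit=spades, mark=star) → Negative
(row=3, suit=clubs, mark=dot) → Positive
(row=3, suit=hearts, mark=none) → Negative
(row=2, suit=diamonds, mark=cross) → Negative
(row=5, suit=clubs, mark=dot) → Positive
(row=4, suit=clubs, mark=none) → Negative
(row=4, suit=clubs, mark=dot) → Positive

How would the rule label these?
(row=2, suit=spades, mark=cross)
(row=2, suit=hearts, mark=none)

'Positive' ⟺ mark is dot.
(row=2, suit=spades, mark=cross): mark is cross, fails this test → Negative.
(row=2, suit=hearts, mark=none): mark is none, fails this test → Negative.

Negative, Negative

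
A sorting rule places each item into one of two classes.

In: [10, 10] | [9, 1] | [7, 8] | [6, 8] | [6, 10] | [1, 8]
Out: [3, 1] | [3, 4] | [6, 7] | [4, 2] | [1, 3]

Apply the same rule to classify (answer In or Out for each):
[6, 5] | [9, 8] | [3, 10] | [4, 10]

Out, In, In, In

The distinguishing property — max ≥ 8 — holds for all the 'In' cases and none of the 'Out' cases.
Out: [6, 5], since max 6.
In: [9, 8], since max 9.
In: [3, 10], since max 10.
In: [4, 10], since max 10.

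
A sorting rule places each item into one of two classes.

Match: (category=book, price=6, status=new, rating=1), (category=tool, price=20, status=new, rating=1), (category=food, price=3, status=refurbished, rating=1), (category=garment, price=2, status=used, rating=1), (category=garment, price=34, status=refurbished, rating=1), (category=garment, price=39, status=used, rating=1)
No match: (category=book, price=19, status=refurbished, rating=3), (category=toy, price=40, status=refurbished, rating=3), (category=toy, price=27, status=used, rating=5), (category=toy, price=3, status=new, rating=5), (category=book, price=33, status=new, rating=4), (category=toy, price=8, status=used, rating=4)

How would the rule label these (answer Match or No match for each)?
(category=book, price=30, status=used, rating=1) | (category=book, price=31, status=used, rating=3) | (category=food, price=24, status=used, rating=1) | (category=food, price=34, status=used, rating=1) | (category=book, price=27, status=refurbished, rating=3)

Match, No match, Match, Match, No match

A rule that fits every label: rating = 1 — true of each 'Match' example, false of each 'No match' one.
(category=book, price=30, status=used, rating=1): rating = 1 — qualifies, so Match.
(category=book, price=31, status=used, rating=3): rating = 3 — lacks this property, so No match.
(category=food, price=24, status=used, rating=1): rating = 1 — qualifies, so Match.
(category=food, price=34, status=used, rating=1): rating = 1 — qualifies, so Match.
(category=book, price=27, status=refurbished, rating=3): rating = 3 — lacks this property, so No match.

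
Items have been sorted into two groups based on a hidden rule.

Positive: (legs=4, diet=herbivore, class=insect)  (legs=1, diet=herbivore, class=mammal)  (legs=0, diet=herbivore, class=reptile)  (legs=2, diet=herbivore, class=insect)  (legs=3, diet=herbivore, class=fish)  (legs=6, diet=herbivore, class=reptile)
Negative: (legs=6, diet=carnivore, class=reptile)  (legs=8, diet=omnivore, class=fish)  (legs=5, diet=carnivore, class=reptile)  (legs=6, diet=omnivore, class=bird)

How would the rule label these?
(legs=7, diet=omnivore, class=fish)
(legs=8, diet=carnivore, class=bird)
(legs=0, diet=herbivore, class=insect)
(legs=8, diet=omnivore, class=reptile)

Negative, Negative, Positive, Negative

The distinguishing property — diet is herbivore — holds for all the 'Positive' cases and none of the 'Negative' cases.
(legs=7, diet=omnivore, class=fish): diet is omnivore — doesn't qualify, so Negative. (legs=8, diet=carnivore, class=bird): diet is carnivore — doesn't qualify, so Negative. (legs=0, diet=herbivore, class=insect): diet is herbivore — matches, so Positive. (legs=8, diet=omnivore, class=reptile): diet is omnivore — doesn't qualify, so Negative.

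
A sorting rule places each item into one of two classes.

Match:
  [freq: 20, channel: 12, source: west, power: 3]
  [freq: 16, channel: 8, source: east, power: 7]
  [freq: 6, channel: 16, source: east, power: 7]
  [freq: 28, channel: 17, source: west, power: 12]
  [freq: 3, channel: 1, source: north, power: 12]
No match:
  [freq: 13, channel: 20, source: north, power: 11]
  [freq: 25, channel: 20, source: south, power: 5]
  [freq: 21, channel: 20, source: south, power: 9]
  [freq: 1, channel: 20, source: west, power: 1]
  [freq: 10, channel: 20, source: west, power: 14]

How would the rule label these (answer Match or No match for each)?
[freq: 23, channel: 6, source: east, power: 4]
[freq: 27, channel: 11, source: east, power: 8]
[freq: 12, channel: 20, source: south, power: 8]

Match, Match, No match

The distinguishing property — channel ≤ 17 — holds for all the 'Match' cases and none of the 'No match' cases.
[freq: 23, channel: 6, source: east, power: 4] → channel = 6 → Match. [freq: 27, channel: 11, source: east, power: 8] → channel = 11 → Match. [freq: 12, channel: 20, source: south, power: 8] → channel = 20 → No match.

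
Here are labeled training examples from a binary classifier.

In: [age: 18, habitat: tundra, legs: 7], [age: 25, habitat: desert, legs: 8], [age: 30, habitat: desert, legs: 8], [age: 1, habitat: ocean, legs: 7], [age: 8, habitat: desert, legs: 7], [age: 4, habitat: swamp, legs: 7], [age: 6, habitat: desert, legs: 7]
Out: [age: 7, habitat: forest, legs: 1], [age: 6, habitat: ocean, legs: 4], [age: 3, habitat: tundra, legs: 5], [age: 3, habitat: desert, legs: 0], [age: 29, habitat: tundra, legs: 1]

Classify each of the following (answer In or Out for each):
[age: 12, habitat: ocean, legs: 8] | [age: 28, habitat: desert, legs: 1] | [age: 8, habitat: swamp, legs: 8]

Rule: legs ≥ 7. This holds for each 'In' example and fails for each 'Out' one.
[age: 12, habitat: ocean, legs: 8] → legs = 8 → In. [age: 28, habitat: desert, legs: 1] → legs = 1 → Out. [age: 8, habitat: swamp, legs: 8] → legs = 8 → In.

In, Out, In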